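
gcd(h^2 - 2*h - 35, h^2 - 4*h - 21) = h - 7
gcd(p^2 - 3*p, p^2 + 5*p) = p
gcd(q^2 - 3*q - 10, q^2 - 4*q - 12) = q + 2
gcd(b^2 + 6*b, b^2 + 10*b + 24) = b + 6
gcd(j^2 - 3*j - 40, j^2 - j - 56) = j - 8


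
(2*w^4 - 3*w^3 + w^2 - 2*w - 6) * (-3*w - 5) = -6*w^5 - w^4 + 12*w^3 + w^2 + 28*w + 30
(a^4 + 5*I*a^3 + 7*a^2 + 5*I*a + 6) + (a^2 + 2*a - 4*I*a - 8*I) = a^4 + 5*I*a^3 + 8*a^2 + 2*a + I*a + 6 - 8*I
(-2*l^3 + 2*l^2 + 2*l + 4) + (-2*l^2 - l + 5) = -2*l^3 + l + 9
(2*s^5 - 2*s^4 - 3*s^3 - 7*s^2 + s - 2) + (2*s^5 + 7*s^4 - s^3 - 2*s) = 4*s^5 + 5*s^4 - 4*s^3 - 7*s^2 - s - 2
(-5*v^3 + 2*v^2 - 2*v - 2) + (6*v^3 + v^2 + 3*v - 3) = v^3 + 3*v^2 + v - 5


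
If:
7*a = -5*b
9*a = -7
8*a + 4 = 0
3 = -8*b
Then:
No Solution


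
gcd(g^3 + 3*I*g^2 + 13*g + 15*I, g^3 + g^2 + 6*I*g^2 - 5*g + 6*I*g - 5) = g^2 + 6*I*g - 5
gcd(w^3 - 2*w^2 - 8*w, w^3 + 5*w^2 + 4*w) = w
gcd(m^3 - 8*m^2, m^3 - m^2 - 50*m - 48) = m - 8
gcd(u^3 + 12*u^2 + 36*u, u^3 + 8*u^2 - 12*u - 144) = u^2 + 12*u + 36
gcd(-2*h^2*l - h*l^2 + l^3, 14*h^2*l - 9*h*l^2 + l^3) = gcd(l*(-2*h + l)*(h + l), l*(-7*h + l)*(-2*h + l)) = 2*h*l - l^2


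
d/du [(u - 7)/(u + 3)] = 10/(u + 3)^2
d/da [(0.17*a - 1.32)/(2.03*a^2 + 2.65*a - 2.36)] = (-0.3451*a^2 + 5.3592*a + 3.0968)/(4.1209*a^4 + 10.759*a^3 - 2.5591*a^2 - 12.508*a + 5.5696)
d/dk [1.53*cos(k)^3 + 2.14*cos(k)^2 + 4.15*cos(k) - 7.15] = (4.59*sin(k)^2 - 4.28*cos(k) - 8.74)*sin(k)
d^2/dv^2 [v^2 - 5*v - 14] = 2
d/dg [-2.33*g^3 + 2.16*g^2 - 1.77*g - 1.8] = -6.99*g^2 + 4.32*g - 1.77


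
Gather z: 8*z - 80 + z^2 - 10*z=z^2 - 2*z - 80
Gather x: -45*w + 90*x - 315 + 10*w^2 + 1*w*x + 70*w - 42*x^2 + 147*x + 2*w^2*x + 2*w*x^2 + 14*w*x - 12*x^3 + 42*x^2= 10*w^2 + 2*w*x^2 + 25*w - 12*x^3 + x*(2*w^2 + 15*w + 237) - 315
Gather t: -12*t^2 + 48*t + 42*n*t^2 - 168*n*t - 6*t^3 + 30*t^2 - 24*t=-6*t^3 + t^2*(42*n + 18) + t*(24 - 168*n)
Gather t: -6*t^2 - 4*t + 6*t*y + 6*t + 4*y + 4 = -6*t^2 + t*(6*y + 2) + 4*y + 4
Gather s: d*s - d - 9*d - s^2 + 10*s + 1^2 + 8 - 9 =-10*d - s^2 + s*(d + 10)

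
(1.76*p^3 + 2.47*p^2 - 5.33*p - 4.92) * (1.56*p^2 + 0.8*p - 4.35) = 2.7456*p^5 + 5.2612*p^4 - 13.9948*p^3 - 22.6837*p^2 + 19.2495*p + 21.402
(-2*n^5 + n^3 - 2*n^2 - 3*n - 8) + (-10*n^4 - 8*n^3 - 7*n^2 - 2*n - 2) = -2*n^5 - 10*n^4 - 7*n^3 - 9*n^2 - 5*n - 10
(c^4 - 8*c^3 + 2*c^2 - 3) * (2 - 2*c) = -2*c^5 + 18*c^4 - 20*c^3 + 4*c^2 + 6*c - 6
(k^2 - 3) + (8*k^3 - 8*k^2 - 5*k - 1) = 8*k^3 - 7*k^2 - 5*k - 4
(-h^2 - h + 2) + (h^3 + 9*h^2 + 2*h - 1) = h^3 + 8*h^2 + h + 1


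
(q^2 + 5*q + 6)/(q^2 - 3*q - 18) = (q + 2)/(q - 6)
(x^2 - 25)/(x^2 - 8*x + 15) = (x + 5)/(x - 3)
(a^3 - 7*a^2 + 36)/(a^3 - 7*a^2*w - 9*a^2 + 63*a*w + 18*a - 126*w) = (-a - 2)/(-a + 7*w)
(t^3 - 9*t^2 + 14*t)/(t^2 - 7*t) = t - 2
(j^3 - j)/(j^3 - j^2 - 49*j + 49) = j*(j + 1)/(j^2 - 49)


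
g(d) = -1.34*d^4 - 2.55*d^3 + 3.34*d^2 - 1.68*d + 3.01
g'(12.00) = -10285.20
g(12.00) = -31728.83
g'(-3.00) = 54.15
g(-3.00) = -1.58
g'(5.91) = -1335.84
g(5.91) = -2051.41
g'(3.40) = -278.07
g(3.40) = -243.39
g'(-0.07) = -2.18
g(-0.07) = 3.14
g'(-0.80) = -9.18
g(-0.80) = 7.25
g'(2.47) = -112.62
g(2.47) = -69.07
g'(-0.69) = -8.17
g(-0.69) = 6.29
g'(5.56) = -1122.30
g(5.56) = -1621.94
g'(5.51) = -1093.77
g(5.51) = -1566.54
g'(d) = -5.36*d^3 - 7.65*d^2 + 6.68*d - 1.68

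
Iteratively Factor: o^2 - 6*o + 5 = (o - 5)*(o - 1)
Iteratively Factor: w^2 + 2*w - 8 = (w + 4)*(w - 2)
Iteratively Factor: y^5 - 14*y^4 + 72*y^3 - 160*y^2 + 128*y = (y - 2)*(y^4 - 12*y^3 + 48*y^2 - 64*y) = (y - 4)*(y - 2)*(y^3 - 8*y^2 + 16*y) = y*(y - 4)*(y - 2)*(y^2 - 8*y + 16) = y*(y - 4)^2*(y - 2)*(y - 4)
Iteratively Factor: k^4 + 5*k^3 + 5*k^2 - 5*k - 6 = (k + 1)*(k^3 + 4*k^2 + k - 6) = (k + 1)*(k + 3)*(k^2 + k - 2) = (k - 1)*(k + 1)*(k + 3)*(k + 2)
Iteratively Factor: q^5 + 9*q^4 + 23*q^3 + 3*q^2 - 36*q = (q)*(q^4 + 9*q^3 + 23*q^2 + 3*q - 36) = q*(q + 3)*(q^3 + 6*q^2 + 5*q - 12) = q*(q - 1)*(q + 3)*(q^2 + 7*q + 12) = q*(q - 1)*(q + 3)*(q + 4)*(q + 3)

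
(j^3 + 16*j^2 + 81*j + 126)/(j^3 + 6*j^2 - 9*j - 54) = (j + 7)/(j - 3)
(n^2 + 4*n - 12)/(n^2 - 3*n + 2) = (n + 6)/(n - 1)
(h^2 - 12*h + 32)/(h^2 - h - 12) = (h - 8)/(h + 3)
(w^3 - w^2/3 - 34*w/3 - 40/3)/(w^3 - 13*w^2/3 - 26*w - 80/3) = (w - 4)/(w - 8)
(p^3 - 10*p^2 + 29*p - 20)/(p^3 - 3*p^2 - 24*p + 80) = (p^2 - 6*p + 5)/(p^2 + p - 20)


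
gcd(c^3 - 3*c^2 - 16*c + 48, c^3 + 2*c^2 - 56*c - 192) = c + 4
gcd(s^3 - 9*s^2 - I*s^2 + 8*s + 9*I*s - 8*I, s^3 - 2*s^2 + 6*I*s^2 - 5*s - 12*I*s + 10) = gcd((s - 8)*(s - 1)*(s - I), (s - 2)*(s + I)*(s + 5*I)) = 1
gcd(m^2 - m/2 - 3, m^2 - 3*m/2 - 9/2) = m + 3/2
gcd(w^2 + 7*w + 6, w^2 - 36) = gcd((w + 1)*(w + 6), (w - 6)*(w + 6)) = w + 6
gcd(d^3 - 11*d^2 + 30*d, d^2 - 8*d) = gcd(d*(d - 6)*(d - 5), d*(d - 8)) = d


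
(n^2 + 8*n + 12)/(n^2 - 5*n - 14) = (n + 6)/(n - 7)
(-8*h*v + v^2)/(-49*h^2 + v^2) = v*(8*h - v)/(49*h^2 - v^2)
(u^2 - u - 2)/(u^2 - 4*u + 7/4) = 4*(u^2 - u - 2)/(4*u^2 - 16*u + 7)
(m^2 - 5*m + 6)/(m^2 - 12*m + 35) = (m^2 - 5*m + 6)/(m^2 - 12*m + 35)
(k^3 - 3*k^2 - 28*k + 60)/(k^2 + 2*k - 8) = (k^2 - k - 30)/(k + 4)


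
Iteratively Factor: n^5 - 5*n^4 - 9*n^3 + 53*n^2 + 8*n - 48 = (n + 1)*(n^4 - 6*n^3 - 3*n^2 + 56*n - 48) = (n + 1)*(n + 3)*(n^3 - 9*n^2 + 24*n - 16) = (n - 4)*(n + 1)*(n + 3)*(n^2 - 5*n + 4) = (n - 4)*(n - 1)*(n + 1)*(n + 3)*(n - 4)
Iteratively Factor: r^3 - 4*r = (r)*(r^2 - 4) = r*(r - 2)*(r + 2)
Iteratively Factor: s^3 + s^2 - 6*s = (s - 2)*(s^2 + 3*s) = s*(s - 2)*(s + 3)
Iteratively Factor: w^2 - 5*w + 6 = (w - 2)*(w - 3)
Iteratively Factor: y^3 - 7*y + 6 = (y - 1)*(y^2 + y - 6) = (y - 2)*(y - 1)*(y + 3)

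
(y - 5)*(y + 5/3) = y^2 - 10*y/3 - 25/3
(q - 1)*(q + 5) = q^2 + 4*q - 5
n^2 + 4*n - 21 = (n - 3)*(n + 7)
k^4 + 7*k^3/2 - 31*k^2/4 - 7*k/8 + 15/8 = (k - 3/2)*(k - 1/2)*(k + 1/2)*(k + 5)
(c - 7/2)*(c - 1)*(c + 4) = c^3 - c^2/2 - 29*c/2 + 14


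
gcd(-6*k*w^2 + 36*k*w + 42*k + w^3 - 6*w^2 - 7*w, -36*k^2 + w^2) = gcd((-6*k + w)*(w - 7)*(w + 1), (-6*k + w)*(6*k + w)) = -6*k + w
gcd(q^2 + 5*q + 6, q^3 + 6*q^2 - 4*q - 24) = q + 2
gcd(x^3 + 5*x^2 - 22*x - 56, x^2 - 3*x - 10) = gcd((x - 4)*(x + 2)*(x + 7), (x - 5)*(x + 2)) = x + 2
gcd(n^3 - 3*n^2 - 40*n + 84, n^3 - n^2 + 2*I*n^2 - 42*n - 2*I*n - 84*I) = n^2 - n - 42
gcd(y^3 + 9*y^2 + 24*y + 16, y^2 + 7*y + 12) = y + 4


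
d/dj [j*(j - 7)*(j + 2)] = 3*j^2 - 10*j - 14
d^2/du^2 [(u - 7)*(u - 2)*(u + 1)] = 6*u - 16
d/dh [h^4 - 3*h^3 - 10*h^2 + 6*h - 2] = 4*h^3 - 9*h^2 - 20*h + 6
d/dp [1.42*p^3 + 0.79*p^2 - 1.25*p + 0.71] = 4.26*p^2 + 1.58*p - 1.25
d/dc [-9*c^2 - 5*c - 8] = -18*c - 5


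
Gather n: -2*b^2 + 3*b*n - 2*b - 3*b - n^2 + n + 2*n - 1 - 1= -2*b^2 - 5*b - n^2 + n*(3*b + 3) - 2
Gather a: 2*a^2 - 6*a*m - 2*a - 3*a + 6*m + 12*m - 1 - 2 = 2*a^2 + a*(-6*m - 5) + 18*m - 3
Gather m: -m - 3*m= -4*m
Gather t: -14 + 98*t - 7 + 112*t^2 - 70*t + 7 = 112*t^2 + 28*t - 14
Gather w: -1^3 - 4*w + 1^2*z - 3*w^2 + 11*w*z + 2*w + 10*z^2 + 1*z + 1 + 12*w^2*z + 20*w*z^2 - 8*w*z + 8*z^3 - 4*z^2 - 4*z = w^2*(12*z - 3) + w*(20*z^2 + 3*z - 2) + 8*z^3 + 6*z^2 - 2*z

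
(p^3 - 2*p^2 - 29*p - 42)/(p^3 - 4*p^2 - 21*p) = (p + 2)/p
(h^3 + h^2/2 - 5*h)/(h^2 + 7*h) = (h^2 + h/2 - 5)/(h + 7)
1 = 1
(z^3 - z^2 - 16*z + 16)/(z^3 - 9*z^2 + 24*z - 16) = (z + 4)/(z - 4)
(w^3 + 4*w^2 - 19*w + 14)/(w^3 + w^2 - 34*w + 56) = (w - 1)/(w - 4)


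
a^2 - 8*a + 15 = (a - 5)*(a - 3)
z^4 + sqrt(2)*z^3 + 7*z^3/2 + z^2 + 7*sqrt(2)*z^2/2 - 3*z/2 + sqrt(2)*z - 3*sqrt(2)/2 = (z - 1/2)*(z + 1)*(z + 3)*(z + sqrt(2))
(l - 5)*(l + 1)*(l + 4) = l^3 - 21*l - 20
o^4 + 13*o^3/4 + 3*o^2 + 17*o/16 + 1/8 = (o + 1/4)*(o + 1/2)^2*(o + 2)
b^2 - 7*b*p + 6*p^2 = (b - 6*p)*(b - p)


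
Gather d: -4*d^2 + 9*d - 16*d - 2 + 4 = -4*d^2 - 7*d + 2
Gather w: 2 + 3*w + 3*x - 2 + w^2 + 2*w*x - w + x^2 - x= w^2 + w*(2*x + 2) + x^2 + 2*x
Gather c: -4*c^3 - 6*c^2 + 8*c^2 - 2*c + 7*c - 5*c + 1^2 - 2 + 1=-4*c^3 + 2*c^2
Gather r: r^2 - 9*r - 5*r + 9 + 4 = r^2 - 14*r + 13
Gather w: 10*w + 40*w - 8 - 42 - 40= 50*w - 90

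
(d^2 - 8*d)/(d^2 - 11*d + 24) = d/(d - 3)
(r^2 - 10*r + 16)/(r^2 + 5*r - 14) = (r - 8)/(r + 7)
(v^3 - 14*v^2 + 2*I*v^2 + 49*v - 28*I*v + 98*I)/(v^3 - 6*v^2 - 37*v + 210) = (v^2 + v*(-7 + 2*I) - 14*I)/(v^2 + v - 30)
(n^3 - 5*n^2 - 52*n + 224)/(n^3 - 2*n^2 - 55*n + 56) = (n - 4)/(n - 1)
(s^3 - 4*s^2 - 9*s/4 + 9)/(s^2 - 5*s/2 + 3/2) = (s^2 - 5*s/2 - 6)/(s - 1)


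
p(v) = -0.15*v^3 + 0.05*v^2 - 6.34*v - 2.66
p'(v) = -0.45*v^2 + 0.1*v - 6.34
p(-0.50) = 0.54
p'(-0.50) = -6.50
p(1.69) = -13.96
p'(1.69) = -7.46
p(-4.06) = 33.94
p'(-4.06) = -14.16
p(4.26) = -40.36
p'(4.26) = -14.08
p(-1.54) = 7.77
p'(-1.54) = -7.56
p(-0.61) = 1.26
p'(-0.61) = -6.57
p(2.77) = -23.03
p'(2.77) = -9.52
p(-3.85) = 31.05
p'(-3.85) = -13.40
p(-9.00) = 167.80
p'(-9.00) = -43.69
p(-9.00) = 167.80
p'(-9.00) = -43.69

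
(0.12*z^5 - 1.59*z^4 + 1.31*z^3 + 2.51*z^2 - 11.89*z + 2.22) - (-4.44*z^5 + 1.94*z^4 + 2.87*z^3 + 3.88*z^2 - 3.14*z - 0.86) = 4.56*z^5 - 3.53*z^4 - 1.56*z^3 - 1.37*z^2 - 8.75*z + 3.08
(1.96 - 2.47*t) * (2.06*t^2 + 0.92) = -5.0882*t^3 + 4.0376*t^2 - 2.2724*t + 1.8032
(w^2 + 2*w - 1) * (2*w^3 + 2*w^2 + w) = 2*w^5 + 6*w^4 + 3*w^3 - w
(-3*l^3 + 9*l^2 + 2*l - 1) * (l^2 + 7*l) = -3*l^5 - 12*l^4 + 65*l^3 + 13*l^2 - 7*l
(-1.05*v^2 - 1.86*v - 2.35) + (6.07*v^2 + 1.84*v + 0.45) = 5.02*v^2 - 0.02*v - 1.9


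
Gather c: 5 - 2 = 3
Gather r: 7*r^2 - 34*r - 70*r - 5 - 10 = 7*r^2 - 104*r - 15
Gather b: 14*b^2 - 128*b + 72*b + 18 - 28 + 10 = 14*b^2 - 56*b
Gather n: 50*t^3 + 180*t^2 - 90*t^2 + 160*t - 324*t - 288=50*t^3 + 90*t^2 - 164*t - 288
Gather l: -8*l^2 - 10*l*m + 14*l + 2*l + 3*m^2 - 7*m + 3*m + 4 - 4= -8*l^2 + l*(16 - 10*m) + 3*m^2 - 4*m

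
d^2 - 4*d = d*(d - 4)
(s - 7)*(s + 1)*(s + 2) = s^3 - 4*s^2 - 19*s - 14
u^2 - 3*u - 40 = (u - 8)*(u + 5)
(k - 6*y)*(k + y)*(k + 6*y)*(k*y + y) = k^4*y + k^3*y^2 + k^3*y - 36*k^2*y^3 + k^2*y^2 - 36*k*y^4 - 36*k*y^3 - 36*y^4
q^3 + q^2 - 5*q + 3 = (q - 1)^2*(q + 3)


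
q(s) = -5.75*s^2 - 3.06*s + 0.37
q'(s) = -11.5*s - 3.06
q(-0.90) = -1.53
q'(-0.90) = 7.29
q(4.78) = -145.64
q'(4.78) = -58.03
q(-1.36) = -6.10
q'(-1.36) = 12.58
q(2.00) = -28.75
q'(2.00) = -26.06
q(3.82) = -95.23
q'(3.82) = -46.99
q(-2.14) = -19.41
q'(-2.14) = 21.55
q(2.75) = -51.53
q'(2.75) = -34.68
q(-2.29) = -22.78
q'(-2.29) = 23.28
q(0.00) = 0.37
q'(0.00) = -3.06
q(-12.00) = -790.91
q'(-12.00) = 134.94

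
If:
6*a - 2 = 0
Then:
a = 1/3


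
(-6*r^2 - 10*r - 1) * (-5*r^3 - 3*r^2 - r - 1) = 30*r^5 + 68*r^4 + 41*r^3 + 19*r^2 + 11*r + 1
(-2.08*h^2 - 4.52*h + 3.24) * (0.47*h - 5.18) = -0.9776*h^3 + 8.65*h^2 + 24.9364*h - 16.7832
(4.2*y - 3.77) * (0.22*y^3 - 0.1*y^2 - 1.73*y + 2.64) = 0.924*y^4 - 1.2494*y^3 - 6.889*y^2 + 17.6101*y - 9.9528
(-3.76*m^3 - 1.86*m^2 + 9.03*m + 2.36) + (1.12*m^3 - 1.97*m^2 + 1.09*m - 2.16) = -2.64*m^3 - 3.83*m^2 + 10.12*m + 0.2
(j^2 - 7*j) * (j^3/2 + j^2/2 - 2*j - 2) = j^5/2 - 3*j^4 - 11*j^3/2 + 12*j^2 + 14*j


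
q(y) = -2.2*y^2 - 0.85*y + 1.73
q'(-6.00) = 25.55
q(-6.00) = -72.37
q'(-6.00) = 25.55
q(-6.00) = -72.37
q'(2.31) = -11.01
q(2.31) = -11.97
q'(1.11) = -5.73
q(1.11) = -1.92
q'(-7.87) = 33.78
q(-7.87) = -127.84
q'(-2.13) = 8.52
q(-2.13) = -6.44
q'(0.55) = -3.27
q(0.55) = 0.60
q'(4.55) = -20.87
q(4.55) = -47.68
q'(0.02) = -0.94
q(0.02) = 1.71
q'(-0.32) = 0.56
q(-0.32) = 1.78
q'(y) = -4.4*y - 0.85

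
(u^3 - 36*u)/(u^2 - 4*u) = (u^2 - 36)/(u - 4)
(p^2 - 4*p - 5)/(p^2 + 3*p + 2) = (p - 5)/(p + 2)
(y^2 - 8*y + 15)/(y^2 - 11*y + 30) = (y - 3)/(y - 6)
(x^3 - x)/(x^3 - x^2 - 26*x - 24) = x*(x - 1)/(x^2 - 2*x - 24)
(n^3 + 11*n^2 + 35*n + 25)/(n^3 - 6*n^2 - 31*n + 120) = (n^2 + 6*n + 5)/(n^2 - 11*n + 24)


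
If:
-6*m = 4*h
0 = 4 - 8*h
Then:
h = 1/2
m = -1/3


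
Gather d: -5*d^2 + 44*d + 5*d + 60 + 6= -5*d^2 + 49*d + 66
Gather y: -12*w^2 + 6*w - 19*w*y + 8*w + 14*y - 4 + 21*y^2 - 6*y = -12*w^2 + 14*w + 21*y^2 + y*(8 - 19*w) - 4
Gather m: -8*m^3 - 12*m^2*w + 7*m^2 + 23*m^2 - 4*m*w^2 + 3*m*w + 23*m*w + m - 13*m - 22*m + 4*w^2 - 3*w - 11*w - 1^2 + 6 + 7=-8*m^3 + m^2*(30 - 12*w) + m*(-4*w^2 + 26*w - 34) + 4*w^2 - 14*w + 12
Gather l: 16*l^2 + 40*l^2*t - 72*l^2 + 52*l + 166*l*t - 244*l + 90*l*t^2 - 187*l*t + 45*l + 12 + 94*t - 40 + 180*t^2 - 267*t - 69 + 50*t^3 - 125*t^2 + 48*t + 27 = l^2*(40*t - 56) + l*(90*t^2 - 21*t - 147) + 50*t^3 + 55*t^2 - 125*t - 70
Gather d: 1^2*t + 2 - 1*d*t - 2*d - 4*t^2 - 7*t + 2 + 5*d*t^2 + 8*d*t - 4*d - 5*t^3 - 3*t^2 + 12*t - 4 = d*(5*t^2 + 7*t - 6) - 5*t^3 - 7*t^2 + 6*t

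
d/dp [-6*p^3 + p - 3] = 1 - 18*p^2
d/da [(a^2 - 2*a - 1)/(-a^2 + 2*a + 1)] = 0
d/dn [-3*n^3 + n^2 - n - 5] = -9*n^2 + 2*n - 1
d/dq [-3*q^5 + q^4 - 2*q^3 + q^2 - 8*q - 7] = -15*q^4 + 4*q^3 - 6*q^2 + 2*q - 8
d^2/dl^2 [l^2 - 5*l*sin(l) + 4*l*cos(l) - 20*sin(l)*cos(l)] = 5*l*sin(l) - 4*l*cos(l) - 8*sin(l) + 40*sin(2*l) - 10*cos(l) + 2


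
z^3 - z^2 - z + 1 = (z - 1)^2*(z + 1)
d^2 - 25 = (d - 5)*(d + 5)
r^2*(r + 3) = r^3 + 3*r^2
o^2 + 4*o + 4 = (o + 2)^2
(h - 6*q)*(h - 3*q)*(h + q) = h^3 - 8*h^2*q + 9*h*q^2 + 18*q^3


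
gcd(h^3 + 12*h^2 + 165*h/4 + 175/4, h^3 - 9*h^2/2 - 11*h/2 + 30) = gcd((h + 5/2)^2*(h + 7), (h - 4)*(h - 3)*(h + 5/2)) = h + 5/2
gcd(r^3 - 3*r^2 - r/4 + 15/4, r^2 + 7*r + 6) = r + 1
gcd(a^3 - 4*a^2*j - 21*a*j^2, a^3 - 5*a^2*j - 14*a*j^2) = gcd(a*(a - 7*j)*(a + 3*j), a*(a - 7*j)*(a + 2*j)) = a^2 - 7*a*j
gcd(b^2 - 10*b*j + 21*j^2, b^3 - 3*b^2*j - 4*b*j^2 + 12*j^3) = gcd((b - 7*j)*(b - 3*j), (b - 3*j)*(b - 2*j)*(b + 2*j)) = b - 3*j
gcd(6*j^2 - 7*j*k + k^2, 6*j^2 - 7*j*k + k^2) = 6*j^2 - 7*j*k + k^2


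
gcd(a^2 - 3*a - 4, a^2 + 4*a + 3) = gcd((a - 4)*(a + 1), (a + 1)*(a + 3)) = a + 1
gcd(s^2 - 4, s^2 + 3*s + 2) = s + 2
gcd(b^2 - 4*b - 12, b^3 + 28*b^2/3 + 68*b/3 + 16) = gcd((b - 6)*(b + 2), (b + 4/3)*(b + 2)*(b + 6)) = b + 2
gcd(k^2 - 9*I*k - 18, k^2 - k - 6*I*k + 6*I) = k - 6*I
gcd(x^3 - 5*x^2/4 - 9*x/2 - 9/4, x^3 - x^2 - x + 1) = x + 1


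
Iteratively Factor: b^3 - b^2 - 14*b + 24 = (b - 3)*(b^2 + 2*b - 8) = (b - 3)*(b + 4)*(b - 2)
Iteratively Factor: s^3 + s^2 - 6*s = (s - 2)*(s^2 + 3*s) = (s - 2)*(s + 3)*(s)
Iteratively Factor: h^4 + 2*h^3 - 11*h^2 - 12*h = (h)*(h^3 + 2*h^2 - 11*h - 12) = h*(h - 3)*(h^2 + 5*h + 4) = h*(h - 3)*(h + 4)*(h + 1)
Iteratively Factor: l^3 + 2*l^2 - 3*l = (l)*(l^2 + 2*l - 3) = l*(l - 1)*(l + 3)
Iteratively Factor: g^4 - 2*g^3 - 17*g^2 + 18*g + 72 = (g + 3)*(g^3 - 5*g^2 - 2*g + 24) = (g - 3)*(g + 3)*(g^2 - 2*g - 8) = (g - 3)*(g + 2)*(g + 3)*(g - 4)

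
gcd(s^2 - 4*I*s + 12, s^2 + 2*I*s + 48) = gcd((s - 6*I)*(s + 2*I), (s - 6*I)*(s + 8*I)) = s - 6*I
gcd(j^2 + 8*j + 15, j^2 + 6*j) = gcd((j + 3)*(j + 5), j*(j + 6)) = 1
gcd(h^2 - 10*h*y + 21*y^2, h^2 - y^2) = 1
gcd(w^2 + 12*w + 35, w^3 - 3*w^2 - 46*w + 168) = w + 7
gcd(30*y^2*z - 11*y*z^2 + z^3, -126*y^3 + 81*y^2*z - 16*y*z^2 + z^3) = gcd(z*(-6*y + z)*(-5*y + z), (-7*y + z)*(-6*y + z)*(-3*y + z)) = 6*y - z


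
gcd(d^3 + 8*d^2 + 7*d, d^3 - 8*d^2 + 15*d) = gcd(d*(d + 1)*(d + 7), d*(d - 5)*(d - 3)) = d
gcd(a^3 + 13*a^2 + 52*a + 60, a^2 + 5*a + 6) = a + 2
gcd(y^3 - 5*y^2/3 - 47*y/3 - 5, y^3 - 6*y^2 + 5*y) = y - 5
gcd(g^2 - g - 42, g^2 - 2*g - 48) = g + 6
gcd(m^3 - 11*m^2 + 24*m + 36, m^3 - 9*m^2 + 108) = m^2 - 12*m + 36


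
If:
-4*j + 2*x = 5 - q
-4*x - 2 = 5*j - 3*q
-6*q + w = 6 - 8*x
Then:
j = 10*x/7 - 13/7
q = 26*x/7 - 17/7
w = 100*x/7 - 60/7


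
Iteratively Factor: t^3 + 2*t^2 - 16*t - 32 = (t + 2)*(t^2 - 16) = (t + 2)*(t + 4)*(t - 4)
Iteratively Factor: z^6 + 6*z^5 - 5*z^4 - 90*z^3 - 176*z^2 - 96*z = (z)*(z^5 + 6*z^4 - 5*z^3 - 90*z^2 - 176*z - 96) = z*(z + 3)*(z^4 + 3*z^3 - 14*z^2 - 48*z - 32) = z*(z + 2)*(z + 3)*(z^3 + z^2 - 16*z - 16) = z*(z - 4)*(z + 2)*(z + 3)*(z^2 + 5*z + 4) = z*(z - 4)*(z + 1)*(z + 2)*(z + 3)*(z + 4)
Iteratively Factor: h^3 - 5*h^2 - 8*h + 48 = (h - 4)*(h^2 - h - 12) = (h - 4)^2*(h + 3)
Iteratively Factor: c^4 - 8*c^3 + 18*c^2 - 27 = (c - 3)*(c^3 - 5*c^2 + 3*c + 9) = (c - 3)^2*(c^2 - 2*c - 3) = (c - 3)^2*(c + 1)*(c - 3)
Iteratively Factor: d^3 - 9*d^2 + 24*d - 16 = (d - 4)*(d^2 - 5*d + 4) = (d - 4)*(d - 1)*(d - 4)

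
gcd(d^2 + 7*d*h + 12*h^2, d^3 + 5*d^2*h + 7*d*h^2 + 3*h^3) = d + 3*h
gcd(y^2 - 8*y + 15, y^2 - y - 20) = y - 5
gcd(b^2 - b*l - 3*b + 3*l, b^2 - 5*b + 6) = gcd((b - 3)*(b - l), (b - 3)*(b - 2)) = b - 3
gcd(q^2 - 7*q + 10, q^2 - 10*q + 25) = q - 5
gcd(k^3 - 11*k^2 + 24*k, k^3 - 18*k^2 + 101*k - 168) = k^2 - 11*k + 24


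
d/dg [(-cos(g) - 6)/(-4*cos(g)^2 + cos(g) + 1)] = (-4*sin(g)^2 + 48*cos(g) - 1)*sin(g)/(-4*cos(g)^2 + cos(g) + 1)^2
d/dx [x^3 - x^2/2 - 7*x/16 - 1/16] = 3*x^2 - x - 7/16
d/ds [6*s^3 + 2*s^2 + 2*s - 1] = 18*s^2 + 4*s + 2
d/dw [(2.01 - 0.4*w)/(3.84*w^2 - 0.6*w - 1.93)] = (1.536*w^2 - 15.4368*w + 1.978)/(14.7456*w^4 - 4.608*w^3 - 14.4624*w^2 + 2.316*w + 3.7249)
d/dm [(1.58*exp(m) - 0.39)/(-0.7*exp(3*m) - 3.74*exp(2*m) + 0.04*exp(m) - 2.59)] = (2.212*exp(3*m) + 5.0902*exp(2*m) - 2.9172*exp(m) - 4.0766)*exp(m)/(0.49*exp(6*m) + 5.236*exp(5*m) + 13.9316*exp(4*m) + 3.3268*exp(3*m) + 19.3748*exp(2*m) - 0.2072*exp(m) + 6.7081)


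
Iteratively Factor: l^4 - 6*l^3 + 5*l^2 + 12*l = (l - 3)*(l^3 - 3*l^2 - 4*l) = l*(l - 3)*(l^2 - 3*l - 4) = l*(l - 3)*(l + 1)*(l - 4)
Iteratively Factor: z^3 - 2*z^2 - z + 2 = (z + 1)*(z^2 - 3*z + 2) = (z - 1)*(z + 1)*(z - 2)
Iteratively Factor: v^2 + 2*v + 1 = (v + 1)*(v + 1)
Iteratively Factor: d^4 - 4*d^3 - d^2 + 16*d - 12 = (d + 2)*(d^3 - 6*d^2 + 11*d - 6) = (d - 1)*(d + 2)*(d^2 - 5*d + 6) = (d - 3)*(d - 1)*(d + 2)*(d - 2)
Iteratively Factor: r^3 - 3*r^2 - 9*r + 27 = (r - 3)*(r^2 - 9) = (r - 3)*(r + 3)*(r - 3)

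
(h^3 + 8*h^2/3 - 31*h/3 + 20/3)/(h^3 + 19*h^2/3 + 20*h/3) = (3*h^2 - 7*h + 4)/(h*(3*h + 4))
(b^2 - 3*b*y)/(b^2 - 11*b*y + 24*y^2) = b/(b - 8*y)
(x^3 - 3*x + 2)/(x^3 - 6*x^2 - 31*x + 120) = (x^3 - 3*x + 2)/(x^3 - 6*x^2 - 31*x + 120)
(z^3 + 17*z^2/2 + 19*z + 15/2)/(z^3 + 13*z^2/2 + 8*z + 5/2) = (z + 3)/(z + 1)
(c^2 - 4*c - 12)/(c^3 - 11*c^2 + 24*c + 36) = (c + 2)/(c^2 - 5*c - 6)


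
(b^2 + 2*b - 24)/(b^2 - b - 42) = (b - 4)/(b - 7)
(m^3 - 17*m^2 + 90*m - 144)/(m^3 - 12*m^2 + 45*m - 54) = (m - 8)/(m - 3)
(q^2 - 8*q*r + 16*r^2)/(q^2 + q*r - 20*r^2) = (q - 4*r)/(q + 5*r)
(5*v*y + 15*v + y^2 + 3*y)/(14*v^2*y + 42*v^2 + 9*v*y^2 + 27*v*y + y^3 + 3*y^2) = (5*v + y)/(14*v^2 + 9*v*y + y^2)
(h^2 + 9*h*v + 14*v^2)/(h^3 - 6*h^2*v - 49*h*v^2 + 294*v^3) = (h + 2*v)/(h^2 - 13*h*v + 42*v^2)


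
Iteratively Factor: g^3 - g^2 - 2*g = (g + 1)*(g^2 - 2*g) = g*(g + 1)*(g - 2)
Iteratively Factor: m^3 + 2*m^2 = (m)*(m^2 + 2*m) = m*(m + 2)*(m)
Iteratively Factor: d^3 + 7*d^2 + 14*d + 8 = (d + 2)*(d^2 + 5*d + 4) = (d + 2)*(d + 4)*(d + 1)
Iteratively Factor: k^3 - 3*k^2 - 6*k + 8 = (k + 2)*(k^2 - 5*k + 4) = (k - 1)*(k + 2)*(k - 4)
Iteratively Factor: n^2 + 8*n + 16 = (n + 4)*(n + 4)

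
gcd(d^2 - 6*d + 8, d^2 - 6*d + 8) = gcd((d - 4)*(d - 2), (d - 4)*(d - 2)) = d^2 - 6*d + 8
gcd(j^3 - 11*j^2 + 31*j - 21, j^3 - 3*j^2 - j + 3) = j^2 - 4*j + 3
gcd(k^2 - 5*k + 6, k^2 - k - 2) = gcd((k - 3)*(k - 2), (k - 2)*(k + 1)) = k - 2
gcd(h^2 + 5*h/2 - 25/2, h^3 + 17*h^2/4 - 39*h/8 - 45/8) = h + 5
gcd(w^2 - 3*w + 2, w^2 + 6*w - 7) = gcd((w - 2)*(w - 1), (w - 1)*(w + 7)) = w - 1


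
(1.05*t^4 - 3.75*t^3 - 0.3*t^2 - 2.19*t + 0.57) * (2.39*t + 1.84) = 2.5095*t^5 - 7.0305*t^4 - 7.617*t^3 - 5.7861*t^2 - 2.6673*t + 1.0488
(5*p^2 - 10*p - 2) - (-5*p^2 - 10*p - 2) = 10*p^2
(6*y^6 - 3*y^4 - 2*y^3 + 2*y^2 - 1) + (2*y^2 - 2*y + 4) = 6*y^6 - 3*y^4 - 2*y^3 + 4*y^2 - 2*y + 3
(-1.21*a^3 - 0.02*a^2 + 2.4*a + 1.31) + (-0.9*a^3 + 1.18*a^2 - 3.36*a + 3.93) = -2.11*a^3 + 1.16*a^2 - 0.96*a + 5.24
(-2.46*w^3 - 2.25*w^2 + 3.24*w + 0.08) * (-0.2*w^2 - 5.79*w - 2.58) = 0.492*w^5 + 14.6934*w^4 + 18.7263*w^3 - 12.9706*w^2 - 8.8224*w - 0.2064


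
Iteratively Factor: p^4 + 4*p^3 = (p)*(p^3 + 4*p^2) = p*(p + 4)*(p^2) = p^2*(p + 4)*(p)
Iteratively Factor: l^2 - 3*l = (l)*(l - 3)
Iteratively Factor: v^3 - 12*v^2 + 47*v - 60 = (v - 3)*(v^2 - 9*v + 20) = (v - 4)*(v - 3)*(v - 5)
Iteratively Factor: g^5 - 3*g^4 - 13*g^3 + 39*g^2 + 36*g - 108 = (g - 3)*(g^4 - 13*g^2 + 36) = (g - 3)^2*(g^3 + 3*g^2 - 4*g - 12) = (g - 3)^2*(g + 3)*(g^2 - 4) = (g - 3)^2*(g - 2)*(g + 3)*(g + 2)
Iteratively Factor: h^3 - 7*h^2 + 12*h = (h - 3)*(h^2 - 4*h) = h*(h - 3)*(h - 4)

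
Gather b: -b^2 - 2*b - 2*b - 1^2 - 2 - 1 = -b^2 - 4*b - 4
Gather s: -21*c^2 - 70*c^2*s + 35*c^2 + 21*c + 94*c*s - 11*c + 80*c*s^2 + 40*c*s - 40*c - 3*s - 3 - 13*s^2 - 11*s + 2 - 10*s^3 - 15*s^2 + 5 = 14*c^2 - 30*c - 10*s^3 + s^2*(80*c - 28) + s*(-70*c^2 + 134*c - 14) + 4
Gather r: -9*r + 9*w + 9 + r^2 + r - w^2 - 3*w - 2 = r^2 - 8*r - w^2 + 6*w + 7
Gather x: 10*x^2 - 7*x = 10*x^2 - 7*x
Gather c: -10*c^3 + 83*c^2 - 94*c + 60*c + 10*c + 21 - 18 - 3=-10*c^3 + 83*c^2 - 24*c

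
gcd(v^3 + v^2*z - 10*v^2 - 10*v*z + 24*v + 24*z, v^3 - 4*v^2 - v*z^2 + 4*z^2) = v^2 + v*z - 4*v - 4*z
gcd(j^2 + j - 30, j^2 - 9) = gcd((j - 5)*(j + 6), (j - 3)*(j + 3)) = 1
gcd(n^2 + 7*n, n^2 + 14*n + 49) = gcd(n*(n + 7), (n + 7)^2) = n + 7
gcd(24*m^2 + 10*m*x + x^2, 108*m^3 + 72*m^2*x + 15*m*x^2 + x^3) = 6*m + x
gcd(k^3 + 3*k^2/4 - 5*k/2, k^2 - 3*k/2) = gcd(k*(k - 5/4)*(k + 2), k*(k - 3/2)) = k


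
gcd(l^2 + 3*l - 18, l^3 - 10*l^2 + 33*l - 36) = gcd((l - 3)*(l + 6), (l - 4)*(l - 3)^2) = l - 3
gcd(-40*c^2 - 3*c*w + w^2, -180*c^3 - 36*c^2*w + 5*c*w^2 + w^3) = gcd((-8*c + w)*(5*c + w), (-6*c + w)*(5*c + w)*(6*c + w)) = 5*c + w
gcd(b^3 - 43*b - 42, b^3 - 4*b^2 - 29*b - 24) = b + 1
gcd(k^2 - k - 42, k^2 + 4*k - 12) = k + 6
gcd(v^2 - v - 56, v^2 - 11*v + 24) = v - 8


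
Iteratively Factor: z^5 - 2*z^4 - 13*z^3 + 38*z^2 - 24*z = (z - 1)*(z^4 - z^3 - 14*z^2 + 24*z) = (z - 1)*(z + 4)*(z^3 - 5*z^2 + 6*z) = (z - 2)*(z - 1)*(z + 4)*(z^2 - 3*z) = z*(z - 2)*(z - 1)*(z + 4)*(z - 3)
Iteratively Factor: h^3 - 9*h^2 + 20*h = (h - 4)*(h^2 - 5*h) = (h - 5)*(h - 4)*(h)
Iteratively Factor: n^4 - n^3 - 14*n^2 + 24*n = (n - 2)*(n^3 + n^2 - 12*n) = (n - 2)*(n + 4)*(n^2 - 3*n) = (n - 3)*(n - 2)*(n + 4)*(n)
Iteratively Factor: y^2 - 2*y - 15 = (y + 3)*(y - 5)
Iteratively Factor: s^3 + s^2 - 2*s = (s + 2)*(s^2 - s) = (s - 1)*(s + 2)*(s)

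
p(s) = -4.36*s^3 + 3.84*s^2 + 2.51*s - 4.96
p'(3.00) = -92.17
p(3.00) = -80.59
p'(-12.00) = -1973.17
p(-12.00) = 8051.96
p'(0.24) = 3.60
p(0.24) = -4.20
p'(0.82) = 0.01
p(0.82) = -2.72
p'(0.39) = 3.52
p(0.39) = -3.66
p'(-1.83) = -55.35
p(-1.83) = 30.03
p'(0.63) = 2.16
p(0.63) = -2.94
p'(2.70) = -72.11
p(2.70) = -56.01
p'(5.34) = -329.46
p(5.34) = -545.97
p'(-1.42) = -34.77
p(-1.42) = 11.70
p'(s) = -13.08*s^2 + 7.68*s + 2.51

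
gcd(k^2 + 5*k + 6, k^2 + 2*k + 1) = 1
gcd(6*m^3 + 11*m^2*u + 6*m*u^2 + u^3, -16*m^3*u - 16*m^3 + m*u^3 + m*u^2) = 1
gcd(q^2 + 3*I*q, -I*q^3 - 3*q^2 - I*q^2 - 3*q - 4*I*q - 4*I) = 1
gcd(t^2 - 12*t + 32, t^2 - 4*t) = t - 4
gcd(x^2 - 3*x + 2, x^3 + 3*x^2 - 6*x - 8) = x - 2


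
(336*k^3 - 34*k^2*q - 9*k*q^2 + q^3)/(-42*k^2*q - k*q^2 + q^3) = (-8*k + q)/q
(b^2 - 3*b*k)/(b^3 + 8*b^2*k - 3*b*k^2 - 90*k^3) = b/(b^2 + 11*b*k + 30*k^2)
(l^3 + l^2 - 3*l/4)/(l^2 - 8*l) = (l^2 + l - 3/4)/(l - 8)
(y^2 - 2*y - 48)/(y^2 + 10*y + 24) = (y - 8)/(y + 4)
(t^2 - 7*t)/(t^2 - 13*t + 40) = t*(t - 7)/(t^2 - 13*t + 40)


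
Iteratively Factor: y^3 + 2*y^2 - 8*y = (y)*(y^2 + 2*y - 8) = y*(y + 4)*(y - 2)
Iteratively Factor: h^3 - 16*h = (h + 4)*(h^2 - 4*h) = (h - 4)*(h + 4)*(h)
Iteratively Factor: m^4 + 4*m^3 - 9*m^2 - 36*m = (m + 4)*(m^3 - 9*m) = m*(m + 4)*(m^2 - 9) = m*(m - 3)*(m + 4)*(m + 3)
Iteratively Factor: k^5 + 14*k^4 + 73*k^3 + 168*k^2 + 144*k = (k + 3)*(k^4 + 11*k^3 + 40*k^2 + 48*k) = (k + 3)^2*(k^3 + 8*k^2 + 16*k) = k*(k + 3)^2*(k^2 + 8*k + 16) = k*(k + 3)^2*(k + 4)*(k + 4)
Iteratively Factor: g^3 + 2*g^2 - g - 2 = (g + 2)*(g^2 - 1) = (g - 1)*(g + 2)*(g + 1)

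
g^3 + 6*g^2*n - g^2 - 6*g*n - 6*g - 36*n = (g - 3)*(g + 2)*(g + 6*n)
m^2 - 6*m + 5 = (m - 5)*(m - 1)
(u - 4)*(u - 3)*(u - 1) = u^3 - 8*u^2 + 19*u - 12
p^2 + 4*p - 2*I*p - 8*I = (p + 4)*(p - 2*I)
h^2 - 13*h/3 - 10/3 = (h - 5)*(h + 2/3)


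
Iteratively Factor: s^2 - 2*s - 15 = (s + 3)*(s - 5)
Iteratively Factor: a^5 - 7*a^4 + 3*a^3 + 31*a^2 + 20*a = (a + 1)*(a^4 - 8*a^3 + 11*a^2 + 20*a) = a*(a + 1)*(a^3 - 8*a^2 + 11*a + 20) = a*(a - 5)*(a + 1)*(a^2 - 3*a - 4) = a*(a - 5)*(a + 1)^2*(a - 4)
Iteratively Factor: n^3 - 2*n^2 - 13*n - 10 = (n - 5)*(n^2 + 3*n + 2) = (n - 5)*(n + 1)*(n + 2)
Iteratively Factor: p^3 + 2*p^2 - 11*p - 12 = (p + 4)*(p^2 - 2*p - 3) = (p - 3)*(p + 4)*(p + 1)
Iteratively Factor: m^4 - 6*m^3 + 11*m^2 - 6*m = (m - 1)*(m^3 - 5*m^2 + 6*m) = (m - 2)*(m - 1)*(m^2 - 3*m) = (m - 3)*(m - 2)*(m - 1)*(m)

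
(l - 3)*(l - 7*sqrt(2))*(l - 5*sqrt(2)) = l^3 - 12*sqrt(2)*l^2 - 3*l^2 + 36*sqrt(2)*l + 70*l - 210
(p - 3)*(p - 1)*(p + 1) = p^3 - 3*p^2 - p + 3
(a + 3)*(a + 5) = a^2 + 8*a + 15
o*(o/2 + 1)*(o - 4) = o^3/2 - o^2 - 4*o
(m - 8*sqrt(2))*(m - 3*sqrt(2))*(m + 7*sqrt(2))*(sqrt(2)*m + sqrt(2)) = sqrt(2)*m^4 - 8*m^3 + sqrt(2)*m^3 - 106*sqrt(2)*m^2 - 8*m^2 - 106*sqrt(2)*m + 672*m + 672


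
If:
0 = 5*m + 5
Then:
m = -1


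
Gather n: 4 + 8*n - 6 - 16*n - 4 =-8*n - 6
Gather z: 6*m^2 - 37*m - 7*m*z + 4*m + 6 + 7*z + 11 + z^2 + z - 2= 6*m^2 - 33*m + z^2 + z*(8 - 7*m) + 15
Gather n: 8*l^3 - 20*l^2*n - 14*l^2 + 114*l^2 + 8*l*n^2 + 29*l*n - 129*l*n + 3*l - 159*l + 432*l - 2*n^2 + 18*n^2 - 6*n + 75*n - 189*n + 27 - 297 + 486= 8*l^3 + 100*l^2 + 276*l + n^2*(8*l + 16) + n*(-20*l^2 - 100*l - 120) + 216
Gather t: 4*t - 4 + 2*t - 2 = 6*t - 6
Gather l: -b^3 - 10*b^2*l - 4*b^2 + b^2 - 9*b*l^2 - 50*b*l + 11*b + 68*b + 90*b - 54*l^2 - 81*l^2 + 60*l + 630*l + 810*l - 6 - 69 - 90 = -b^3 - 3*b^2 + 169*b + l^2*(-9*b - 135) + l*(-10*b^2 - 50*b + 1500) - 165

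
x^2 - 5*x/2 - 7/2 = (x - 7/2)*(x + 1)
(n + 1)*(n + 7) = n^2 + 8*n + 7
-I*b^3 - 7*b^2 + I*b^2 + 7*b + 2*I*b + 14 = (b - 2)*(b - 7*I)*(-I*b - I)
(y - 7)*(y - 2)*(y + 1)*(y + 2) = y^4 - 6*y^3 - 11*y^2 + 24*y + 28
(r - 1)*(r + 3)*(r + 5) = r^3 + 7*r^2 + 7*r - 15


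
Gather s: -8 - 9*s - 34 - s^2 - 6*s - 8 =-s^2 - 15*s - 50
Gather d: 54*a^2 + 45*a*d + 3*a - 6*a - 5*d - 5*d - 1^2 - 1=54*a^2 - 3*a + d*(45*a - 10) - 2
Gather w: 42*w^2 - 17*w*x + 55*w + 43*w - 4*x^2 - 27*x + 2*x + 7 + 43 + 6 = 42*w^2 + w*(98 - 17*x) - 4*x^2 - 25*x + 56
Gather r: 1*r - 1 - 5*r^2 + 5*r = -5*r^2 + 6*r - 1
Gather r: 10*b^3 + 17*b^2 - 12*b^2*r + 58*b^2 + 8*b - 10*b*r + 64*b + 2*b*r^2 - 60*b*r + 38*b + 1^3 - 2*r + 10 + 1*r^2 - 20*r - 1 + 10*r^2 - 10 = 10*b^3 + 75*b^2 + 110*b + r^2*(2*b + 11) + r*(-12*b^2 - 70*b - 22)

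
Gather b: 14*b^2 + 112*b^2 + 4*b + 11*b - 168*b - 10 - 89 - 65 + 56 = 126*b^2 - 153*b - 108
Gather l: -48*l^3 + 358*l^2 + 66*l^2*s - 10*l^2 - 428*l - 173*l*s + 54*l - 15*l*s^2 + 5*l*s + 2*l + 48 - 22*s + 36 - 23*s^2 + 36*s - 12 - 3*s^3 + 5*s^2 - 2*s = -48*l^3 + l^2*(66*s + 348) + l*(-15*s^2 - 168*s - 372) - 3*s^3 - 18*s^2 + 12*s + 72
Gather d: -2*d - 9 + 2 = -2*d - 7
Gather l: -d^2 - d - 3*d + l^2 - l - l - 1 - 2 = -d^2 - 4*d + l^2 - 2*l - 3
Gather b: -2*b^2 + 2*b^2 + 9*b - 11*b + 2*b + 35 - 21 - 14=0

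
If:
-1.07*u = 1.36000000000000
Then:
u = -1.27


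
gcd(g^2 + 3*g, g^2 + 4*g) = g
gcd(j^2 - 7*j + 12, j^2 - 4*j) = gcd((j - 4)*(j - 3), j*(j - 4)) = j - 4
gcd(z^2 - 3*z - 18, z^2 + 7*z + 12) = z + 3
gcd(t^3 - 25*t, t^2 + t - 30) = t - 5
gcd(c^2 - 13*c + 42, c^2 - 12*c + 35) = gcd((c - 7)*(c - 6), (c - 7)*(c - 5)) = c - 7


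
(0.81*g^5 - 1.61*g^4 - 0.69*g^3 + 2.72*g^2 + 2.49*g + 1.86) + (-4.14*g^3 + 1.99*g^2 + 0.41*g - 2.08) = 0.81*g^5 - 1.61*g^4 - 4.83*g^3 + 4.71*g^2 + 2.9*g - 0.22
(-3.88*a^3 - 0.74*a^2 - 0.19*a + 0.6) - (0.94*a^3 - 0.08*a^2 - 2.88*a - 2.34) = -4.82*a^3 - 0.66*a^2 + 2.69*a + 2.94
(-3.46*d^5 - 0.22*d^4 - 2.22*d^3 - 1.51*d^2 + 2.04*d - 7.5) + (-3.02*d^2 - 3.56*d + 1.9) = -3.46*d^5 - 0.22*d^4 - 2.22*d^3 - 4.53*d^2 - 1.52*d - 5.6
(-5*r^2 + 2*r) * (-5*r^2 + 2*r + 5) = 25*r^4 - 20*r^3 - 21*r^2 + 10*r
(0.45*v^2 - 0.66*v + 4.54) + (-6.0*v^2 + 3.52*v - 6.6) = -5.55*v^2 + 2.86*v - 2.06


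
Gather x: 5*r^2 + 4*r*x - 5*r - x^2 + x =5*r^2 - 5*r - x^2 + x*(4*r + 1)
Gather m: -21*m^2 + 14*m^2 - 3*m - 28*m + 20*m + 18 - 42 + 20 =-7*m^2 - 11*m - 4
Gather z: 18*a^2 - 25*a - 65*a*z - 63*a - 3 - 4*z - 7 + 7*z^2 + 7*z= 18*a^2 - 88*a + 7*z^2 + z*(3 - 65*a) - 10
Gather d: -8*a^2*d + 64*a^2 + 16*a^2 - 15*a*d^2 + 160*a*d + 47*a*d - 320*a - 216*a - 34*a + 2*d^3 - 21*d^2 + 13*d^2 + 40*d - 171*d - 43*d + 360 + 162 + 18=80*a^2 - 570*a + 2*d^3 + d^2*(-15*a - 8) + d*(-8*a^2 + 207*a - 174) + 540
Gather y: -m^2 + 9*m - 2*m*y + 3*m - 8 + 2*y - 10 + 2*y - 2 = -m^2 + 12*m + y*(4 - 2*m) - 20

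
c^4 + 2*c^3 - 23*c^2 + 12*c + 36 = (c - 3)*(c - 2)*(c + 1)*(c + 6)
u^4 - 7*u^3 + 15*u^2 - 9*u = u*(u - 3)^2*(u - 1)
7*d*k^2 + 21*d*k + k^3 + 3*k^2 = k*(7*d + k)*(k + 3)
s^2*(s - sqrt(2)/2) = s^3 - sqrt(2)*s^2/2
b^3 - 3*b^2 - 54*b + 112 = (b - 8)*(b - 2)*(b + 7)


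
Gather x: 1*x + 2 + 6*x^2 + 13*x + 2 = 6*x^2 + 14*x + 4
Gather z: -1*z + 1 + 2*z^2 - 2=2*z^2 - z - 1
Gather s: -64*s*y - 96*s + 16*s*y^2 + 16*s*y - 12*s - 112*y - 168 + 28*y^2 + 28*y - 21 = s*(16*y^2 - 48*y - 108) + 28*y^2 - 84*y - 189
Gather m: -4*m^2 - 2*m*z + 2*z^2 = -4*m^2 - 2*m*z + 2*z^2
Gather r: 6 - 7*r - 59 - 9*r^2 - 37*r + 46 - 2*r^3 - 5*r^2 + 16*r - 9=-2*r^3 - 14*r^2 - 28*r - 16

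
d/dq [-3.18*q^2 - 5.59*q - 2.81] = -6.36*q - 5.59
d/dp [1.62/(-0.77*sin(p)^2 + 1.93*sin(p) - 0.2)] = (2.4948*sin(p) - 3.1266)*cos(p)/(0.77*sin(p)^2 - 1.93*sin(p) + 0.2)^2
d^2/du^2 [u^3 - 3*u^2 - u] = 6*u - 6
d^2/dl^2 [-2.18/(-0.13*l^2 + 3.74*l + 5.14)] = (0.073684*l^2 - 2.119832*l - 2.18*(0.26*l - 3.74)*(0.52*l - 7.48) - 2.913352)/(-0.13*l^2 + 3.74*l + 5.14)^3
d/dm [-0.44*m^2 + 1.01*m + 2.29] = 1.01 - 0.88*m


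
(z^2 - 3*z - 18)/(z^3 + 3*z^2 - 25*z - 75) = (z - 6)/(z^2 - 25)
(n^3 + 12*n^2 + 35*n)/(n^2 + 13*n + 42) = n*(n + 5)/(n + 6)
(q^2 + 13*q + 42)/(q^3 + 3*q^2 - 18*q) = (q + 7)/(q*(q - 3))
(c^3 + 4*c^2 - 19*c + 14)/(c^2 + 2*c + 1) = (c^3 + 4*c^2 - 19*c + 14)/(c^2 + 2*c + 1)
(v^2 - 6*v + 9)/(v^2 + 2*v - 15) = (v - 3)/(v + 5)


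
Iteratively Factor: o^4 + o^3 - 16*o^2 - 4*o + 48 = (o + 2)*(o^3 - o^2 - 14*o + 24) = (o - 3)*(o + 2)*(o^2 + 2*o - 8) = (o - 3)*(o - 2)*(o + 2)*(o + 4)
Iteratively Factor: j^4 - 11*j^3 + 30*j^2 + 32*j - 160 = (j - 4)*(j^3 - 7*j^2 + 2*j + 40) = (j - 4)^2*(j^2 - 3*j - 10) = (j - 4)^2*(j + 2)*(j - 5)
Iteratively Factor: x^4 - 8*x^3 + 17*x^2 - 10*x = (x - 5)*(x^3 - 3*x^2 + 2*x) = (x - 5)*(x - 2)*(x^2 - x) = x*(x - 5)*(x - 2)*(x - 1)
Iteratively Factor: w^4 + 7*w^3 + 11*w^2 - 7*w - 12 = (w + 1)*(w^3 + 6*w^2 + 5*w - 12) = (w + 1)*(w + 4)*(w^2 + 2*w - 3) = (w + 1)*(w + 3)*(w + 4)*(w - 1)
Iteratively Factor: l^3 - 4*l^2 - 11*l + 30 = (l - 2)*(l^2 - 2*l - 15) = (l - 2)*(l + 3)*(l - 5)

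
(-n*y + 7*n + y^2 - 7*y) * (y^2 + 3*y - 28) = -n*y^3 + 4*n*y^2 + 49*n*y - 196*n + y^4 - 4*y^3 - 49*y^2 + 196*y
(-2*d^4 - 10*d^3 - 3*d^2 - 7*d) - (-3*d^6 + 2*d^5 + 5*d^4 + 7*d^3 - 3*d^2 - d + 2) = 3*d^6 - 2*d^5 - 7*d^4 - 17*d^3 - 6*d - 2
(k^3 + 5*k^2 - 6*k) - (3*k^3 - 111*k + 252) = -2*k^3 + 5*k^2 + 105*k - 252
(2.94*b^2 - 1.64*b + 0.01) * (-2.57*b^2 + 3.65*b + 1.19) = -7.5558*b^4 + 14.9458*b^3 - 2.5131*b^2 - 1.9151*b + 0.0119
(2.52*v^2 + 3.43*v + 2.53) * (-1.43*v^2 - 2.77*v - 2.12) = -3.6036*v^4 - 11.8853*v^3 - 18.4614*v^2 - 14.2797*v - 5.3636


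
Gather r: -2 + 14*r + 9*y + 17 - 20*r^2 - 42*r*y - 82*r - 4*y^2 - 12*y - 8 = -20*r^2 + r*(-42*y - 68) - 4*y^2 - 3*y + 7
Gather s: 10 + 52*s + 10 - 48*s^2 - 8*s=-48*s^2 + 44*s + 20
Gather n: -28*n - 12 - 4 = -28*n - 16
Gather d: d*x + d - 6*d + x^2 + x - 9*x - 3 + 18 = d*(x - 5) + x^2 - 8*x + 15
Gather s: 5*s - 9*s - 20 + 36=16 - 4*s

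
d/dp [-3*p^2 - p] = -6*p - 1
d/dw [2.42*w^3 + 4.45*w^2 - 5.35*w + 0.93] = 7.26*w^2 + 8.9*w - 5.35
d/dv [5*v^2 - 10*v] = 10*v - 10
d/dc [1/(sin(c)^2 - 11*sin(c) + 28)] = (11 - 2*sin(c))*cos(c)/(sin(c)^2 - 11*sin(c) + 28)^2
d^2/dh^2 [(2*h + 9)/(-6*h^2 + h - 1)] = 2*(-(2*h + 9)*(12*h - 1)^2 + 4*(9*h + 13)*(6*h^2 - h + 1))/(6*h^2 - h + 1)^3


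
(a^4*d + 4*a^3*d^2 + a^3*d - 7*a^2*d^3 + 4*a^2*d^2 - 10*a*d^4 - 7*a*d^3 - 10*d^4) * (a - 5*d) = a^5*d - a^4*d^2 + a^4*d - 27*a^3*d^3 - a^3*d^2 + 25*a^2*d^4 - 27*a^2*d^3 + 50*a*d^5 + 25*a*d^4 + 50*d^5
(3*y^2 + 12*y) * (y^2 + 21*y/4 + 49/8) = 3*y^4 + 111*y^3/4 + 651*y^2/8 + 147*y/2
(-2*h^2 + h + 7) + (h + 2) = -2*h^2 + 2*h + 9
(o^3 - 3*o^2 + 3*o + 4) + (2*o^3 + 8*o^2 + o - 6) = 3*o^3 + 5*o^2 + 4*o - 2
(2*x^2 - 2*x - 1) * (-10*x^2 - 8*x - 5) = -20*x^4 + 4*x^3 + 16*x^2 + 18*x + 5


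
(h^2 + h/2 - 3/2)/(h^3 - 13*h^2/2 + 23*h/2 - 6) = (2*h + 3)/(2*h^2 - 11*h + 12)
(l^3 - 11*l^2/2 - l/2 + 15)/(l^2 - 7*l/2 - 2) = (-2*l^3 + 11*l^2 + l - 30)/(-2*l^2 + 7*l + 4)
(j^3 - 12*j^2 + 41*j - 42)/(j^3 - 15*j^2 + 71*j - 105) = (j - 2)/(j - 5)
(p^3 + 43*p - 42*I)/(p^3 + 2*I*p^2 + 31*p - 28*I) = (p - 6*I)/(p - 4*I)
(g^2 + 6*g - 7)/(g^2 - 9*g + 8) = (g + 7)/(g - 8)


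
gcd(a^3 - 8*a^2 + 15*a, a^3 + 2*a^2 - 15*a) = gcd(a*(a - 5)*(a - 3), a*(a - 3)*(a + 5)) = a^2 - 3*a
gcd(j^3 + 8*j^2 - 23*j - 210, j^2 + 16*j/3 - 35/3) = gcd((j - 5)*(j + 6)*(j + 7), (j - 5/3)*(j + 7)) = j + 7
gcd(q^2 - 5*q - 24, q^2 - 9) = q + 3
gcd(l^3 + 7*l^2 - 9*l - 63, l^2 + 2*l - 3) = l + 3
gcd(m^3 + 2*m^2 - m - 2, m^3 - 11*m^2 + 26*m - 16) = m - 1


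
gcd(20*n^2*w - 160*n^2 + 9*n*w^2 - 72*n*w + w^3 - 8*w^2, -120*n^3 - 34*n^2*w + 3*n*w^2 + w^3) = 20*n^2 + 9*n*w + w^2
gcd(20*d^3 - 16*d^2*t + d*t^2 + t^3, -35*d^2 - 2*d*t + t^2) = 5*d + t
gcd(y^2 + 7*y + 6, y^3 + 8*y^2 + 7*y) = y + 1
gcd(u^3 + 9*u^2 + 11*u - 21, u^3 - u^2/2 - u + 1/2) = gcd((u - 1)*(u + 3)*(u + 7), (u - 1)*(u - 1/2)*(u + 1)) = u - 1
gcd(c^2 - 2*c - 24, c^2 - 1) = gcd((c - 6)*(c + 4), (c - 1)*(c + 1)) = 1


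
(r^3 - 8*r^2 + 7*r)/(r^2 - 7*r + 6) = r*(r - 7)/(r - 6)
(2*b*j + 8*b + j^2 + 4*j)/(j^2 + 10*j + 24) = (2*b + j)/(j + 6)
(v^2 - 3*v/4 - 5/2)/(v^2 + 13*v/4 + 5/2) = (v - 2)/(v + 2)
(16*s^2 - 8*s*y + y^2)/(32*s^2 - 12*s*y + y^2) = (-4*s + y)/(-8*s + y)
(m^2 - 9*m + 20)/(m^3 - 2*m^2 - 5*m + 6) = (m^2 - 9*m + 20)/(m^3 - 2*m^2 - 5*m + 6)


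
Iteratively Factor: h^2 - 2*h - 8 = (h + 2)*(h - 4)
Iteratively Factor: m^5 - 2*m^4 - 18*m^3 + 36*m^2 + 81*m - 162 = (m + 3)*(m^4 - 5*m^3 - 3*m^2 + 45*m - 54) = (m + 3)^2*(m^3 - 8*m^2 + 21*m - 18) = (m - 3)*(m + 3)^2*(m^2 - 5*m + 6) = (m - 3)^2*(m + 3)^2*(m - 2)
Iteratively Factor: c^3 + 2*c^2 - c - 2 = (c + 1)*(c^2 + c - 2) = (c - 1)*(c + 1)*(c + 2)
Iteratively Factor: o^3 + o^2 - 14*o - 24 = (o + 3)*(o^2 - 2*o - 8) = (o - 4)*(o + 3)*(o + 2)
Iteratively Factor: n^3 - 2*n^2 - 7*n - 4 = (n + 1)*(n^2 - 3*n - 4) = (n + 1)^2*(n - 4)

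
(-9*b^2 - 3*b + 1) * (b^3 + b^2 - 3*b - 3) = -9*b^5 - 12*b^4 + 25*b^3 + 37*b^2 + 6*b - 3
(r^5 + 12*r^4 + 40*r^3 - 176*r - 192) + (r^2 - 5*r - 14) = r^5 + 12*r^4 + 40*r^3 + r^2 - 181*r - 206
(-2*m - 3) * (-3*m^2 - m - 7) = 6*m^3 + 11*m^2 + 17*m + 21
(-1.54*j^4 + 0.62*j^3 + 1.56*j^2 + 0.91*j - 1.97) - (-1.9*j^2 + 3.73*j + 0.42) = -1.54*j^4 + 0.62*j^3 + 3.46*j^2 - 2.82*j - 2.39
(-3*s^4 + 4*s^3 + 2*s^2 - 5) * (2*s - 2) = -6*s^5 + 14*s^4 - 4*s^3 - 4*s^2 - 10*s + 10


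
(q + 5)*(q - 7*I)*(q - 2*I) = q^3 + 5*q^2 - 9*I*q^2 - 14*q - 45*I*q - 70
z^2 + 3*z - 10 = (z - 2)*(z + 5)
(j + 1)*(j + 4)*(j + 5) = j^3 + 10*j^2 + 29*j + 20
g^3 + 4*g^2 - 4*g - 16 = (g - 2)*(g + 2)*(g + 4)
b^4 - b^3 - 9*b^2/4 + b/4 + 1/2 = (b - 2)*(b - 1/2)*(b + 1/2)*(b + 1)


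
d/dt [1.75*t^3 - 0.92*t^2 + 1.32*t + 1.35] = 5.25*t^2 - 1.84*t + 1.32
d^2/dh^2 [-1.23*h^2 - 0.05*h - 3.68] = -2.46000000000000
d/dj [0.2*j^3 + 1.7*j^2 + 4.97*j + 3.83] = 0.6*j^2 + 3.4*j + 4.97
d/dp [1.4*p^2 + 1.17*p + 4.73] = 2.8*p + 1.17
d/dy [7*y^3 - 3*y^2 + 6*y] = 21*y^2 - 6*y + 6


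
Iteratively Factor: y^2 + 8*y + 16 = (y + 4)*(y + 4)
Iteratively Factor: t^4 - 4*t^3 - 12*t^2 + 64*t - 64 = (t + 4)*(t^3 - 8*t^2 + 20*t - 16) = (t - 4)*(t + 4)*(t^2 - 4*t + 4) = (t - 4)*(t - 2)*(t + 4)*(t - 2)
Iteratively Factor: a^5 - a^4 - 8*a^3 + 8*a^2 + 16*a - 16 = (a - 2)*(a^4 + a^3 - 6*a^2 - 4*a + 8) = (a - 2)*(a + 2)*(a^3 - a^2 - 4*a + 4) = (a - 2)^2*(a + 2)*(a^2 + a - 2) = (a - 2)^2*(a - 1)*(a + 2)*(a + 2)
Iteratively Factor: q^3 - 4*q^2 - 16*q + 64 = (q - 4)*(q^2 - 16) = (q - 4)*(q + 4)*(q - 4)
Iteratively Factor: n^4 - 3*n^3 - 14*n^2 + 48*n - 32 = (n - 2)*(n^3 - n^2 - 16*n + 16) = (n - 4)*(n - 2)*(n^2 + 3*n - 4) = (n - 4)*(n - 2)*(n - 1)*(n + 4)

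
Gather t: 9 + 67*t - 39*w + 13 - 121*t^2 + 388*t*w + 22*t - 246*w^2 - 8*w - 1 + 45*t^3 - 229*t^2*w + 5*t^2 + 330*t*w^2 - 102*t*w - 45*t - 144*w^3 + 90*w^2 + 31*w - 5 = 45*t^3 + t^2*(-229*w - 116) + t*(330*w^2 + 286*w + 44) - 144*w^3 - 156*w^2 - 16*w + 16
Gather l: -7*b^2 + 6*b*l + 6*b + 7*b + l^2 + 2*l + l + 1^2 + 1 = -7*b^2 + 13*b + l^2 + l*(6*b + 3) + 2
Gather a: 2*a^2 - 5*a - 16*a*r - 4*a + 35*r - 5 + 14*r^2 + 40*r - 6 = 2*a^2 + a*(-16*r - 9) + 14*r^2 + 75*r - 11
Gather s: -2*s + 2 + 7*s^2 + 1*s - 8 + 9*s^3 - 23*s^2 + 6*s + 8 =9*s^3 - 16*s^2 + 5*s + 2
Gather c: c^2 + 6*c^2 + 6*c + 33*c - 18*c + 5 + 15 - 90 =7*c^2 + 21*c - 70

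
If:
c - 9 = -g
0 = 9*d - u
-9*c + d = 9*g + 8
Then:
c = 9 - g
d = 89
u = 801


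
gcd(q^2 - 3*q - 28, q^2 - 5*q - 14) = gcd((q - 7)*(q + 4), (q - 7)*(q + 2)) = q - 7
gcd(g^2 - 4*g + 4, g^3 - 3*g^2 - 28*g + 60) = g - 2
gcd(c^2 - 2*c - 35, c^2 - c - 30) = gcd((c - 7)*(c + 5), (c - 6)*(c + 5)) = c + 5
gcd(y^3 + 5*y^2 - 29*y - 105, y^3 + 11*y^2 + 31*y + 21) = y^2 + 10*y + 21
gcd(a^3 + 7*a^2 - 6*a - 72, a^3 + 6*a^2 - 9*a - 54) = a^2 + 3*a - 18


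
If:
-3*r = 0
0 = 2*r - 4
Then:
No Solution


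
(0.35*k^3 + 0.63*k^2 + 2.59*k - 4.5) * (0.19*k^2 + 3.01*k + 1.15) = 0.0665*k^5 + 1.1732*k^4 + 2.7909*k^3 + 7.6654*k^2 - 10.5665*k - 5.175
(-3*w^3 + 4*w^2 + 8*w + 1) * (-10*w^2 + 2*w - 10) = 30*w^5 - 46*w^4 - 42*w^3 - 34*w^2 - 78*w - 10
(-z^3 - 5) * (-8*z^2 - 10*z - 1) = 8*z^5 + 10*z^4 + z^3 + 40*z^2 + 50*z + 5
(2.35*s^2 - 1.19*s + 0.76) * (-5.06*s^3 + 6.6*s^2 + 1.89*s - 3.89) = -11.891*s^5 + 21.5314*s^4 - 7.2581*s^3 - 6.3746*s^2 + 6.0655*s - 2.9564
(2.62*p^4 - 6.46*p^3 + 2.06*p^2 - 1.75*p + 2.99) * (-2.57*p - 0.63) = -6.7334*p^5 + 14.9516*p^4 - 1.2244*p^3 + 3.1997*p^2 - 6.5818*p - 1.8837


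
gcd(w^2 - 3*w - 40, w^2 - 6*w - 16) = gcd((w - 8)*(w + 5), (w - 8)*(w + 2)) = w - 8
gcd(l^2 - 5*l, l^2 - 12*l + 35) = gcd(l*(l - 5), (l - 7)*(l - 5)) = l - 5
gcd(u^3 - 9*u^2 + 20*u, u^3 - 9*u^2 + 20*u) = u^3 - 9*u^2 + 20*u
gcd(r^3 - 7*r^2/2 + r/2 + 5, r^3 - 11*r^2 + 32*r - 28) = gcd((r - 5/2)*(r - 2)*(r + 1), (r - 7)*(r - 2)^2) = r - 2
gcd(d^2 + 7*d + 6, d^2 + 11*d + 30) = d + 6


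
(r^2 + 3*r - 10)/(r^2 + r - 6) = (r + 5)/(r + 3)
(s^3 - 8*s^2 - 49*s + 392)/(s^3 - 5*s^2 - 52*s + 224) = (s - 7)/(s - 4)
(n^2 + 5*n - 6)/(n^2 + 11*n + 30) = (n - 1)/(n + 5)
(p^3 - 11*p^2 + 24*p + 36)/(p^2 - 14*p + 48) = (p^2 - 5*p - 6)/(p - 8)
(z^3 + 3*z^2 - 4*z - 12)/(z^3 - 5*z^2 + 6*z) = (z^2 + 5*z + 6)/(z*(z - 3))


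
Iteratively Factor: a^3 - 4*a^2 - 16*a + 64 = (a - 4)*(a^2 - 16) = (a - 4)^2*(a + 4)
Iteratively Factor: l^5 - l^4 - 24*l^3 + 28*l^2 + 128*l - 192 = (l - 2)*(l^4 + l^3 - 22*l^2 - 16*l + 96) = (l - 2)^2*(l^3 + 3*l^2 - 16*l - 48) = (l - 2)^2*(l + 3)*(l^2 - 16) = (l - 4)*(l - 2)^2*(l + 3)*(l + 4)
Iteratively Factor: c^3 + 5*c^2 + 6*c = (c)*(c^2 + 5*c + 6) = c*(c + 3)*(c + 2)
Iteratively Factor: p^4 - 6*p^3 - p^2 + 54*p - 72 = (p + 3)*(p^3 - 9*p^2 + 26*p - 24) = (p - 2)*(p + 3)*(p^2 - 7*p + 12) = (p - 4)*(p - 2)*(p + 3)*(p - 3)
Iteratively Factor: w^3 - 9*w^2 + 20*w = (w)*(w^2 - 9*w + 20) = w*(w - 4)*(w - 5)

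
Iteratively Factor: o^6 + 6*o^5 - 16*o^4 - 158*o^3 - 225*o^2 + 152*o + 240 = (o + 4)*(o^5 + 2*o^4 - 24*o^3 - 62*o^2 + 23*o + 60) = (o - 5)*(o + 4)*(o^4 + 7*o^3 + 11*o^2 - 7*o - 12) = (o - 5)*(o + 4)^2*(o^3 + 3*o^2 - o - 3) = (o - 5)*(o - 1)*(o + 4)^2*(o^2 + 4*o + 3) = (o - 5)*(o - 1)*(o + 3)*(o + 4)^2*(o + 1)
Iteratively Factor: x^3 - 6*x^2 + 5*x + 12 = (x + 1)*(x^2 - 7*x + 12) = (x - 3)*(x + 1)*(x - 4)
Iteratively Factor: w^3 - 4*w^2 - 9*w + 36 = (w - 4)*(w^2 - 9) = (w - 4)*(w + 3)*(w - 3)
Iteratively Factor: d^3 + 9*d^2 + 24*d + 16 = (d + 1)*(d^2 + 8*d + 16) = (d + 1)*(d + 4)*(d + 4)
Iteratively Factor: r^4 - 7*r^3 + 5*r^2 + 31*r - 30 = (r + 2)*(r^3 - 9*r^2 + 23*r - 15) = (r - 3)*(r + 2)*(r^2 - 6*r + 5) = (r - 5)*(r - 3)*(r + 2)*(r - 1)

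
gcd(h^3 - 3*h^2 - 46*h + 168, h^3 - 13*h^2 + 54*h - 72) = h^2 - 10*h + 24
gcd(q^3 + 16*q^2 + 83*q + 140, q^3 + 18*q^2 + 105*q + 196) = q^2 + 11*q + 28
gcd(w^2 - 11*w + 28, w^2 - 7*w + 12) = w - 4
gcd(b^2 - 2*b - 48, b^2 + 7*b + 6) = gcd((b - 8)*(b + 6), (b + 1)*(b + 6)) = b + 6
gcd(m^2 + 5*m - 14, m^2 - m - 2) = m - 2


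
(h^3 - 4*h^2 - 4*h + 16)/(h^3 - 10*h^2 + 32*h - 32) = (h + 2)/(h - 4)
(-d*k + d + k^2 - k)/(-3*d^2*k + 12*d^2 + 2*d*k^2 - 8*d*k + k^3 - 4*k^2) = (k - 1)/(3*d*k - 12*d + k^2 - 4*k)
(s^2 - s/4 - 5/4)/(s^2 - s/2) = (4*s^2 - s - 5)/(2*s*(2*s - 1))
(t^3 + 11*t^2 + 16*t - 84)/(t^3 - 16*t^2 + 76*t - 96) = (t^2 + 13*t + 42)/(t^2 - 14*t + 48)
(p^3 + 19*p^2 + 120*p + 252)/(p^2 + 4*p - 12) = (p^2 + 13*p + 42)/(p - 2)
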